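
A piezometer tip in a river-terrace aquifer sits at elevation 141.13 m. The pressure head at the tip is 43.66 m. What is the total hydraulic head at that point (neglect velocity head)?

h = z + ψ = 141.13 + 43.66 = 184.79 m.

h ≈ 184.79 m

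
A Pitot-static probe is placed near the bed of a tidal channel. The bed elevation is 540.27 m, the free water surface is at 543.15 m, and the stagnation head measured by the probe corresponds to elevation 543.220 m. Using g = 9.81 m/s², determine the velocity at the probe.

v ≈ 1.17 m/s

Near the bed, under hydrostatic conditions, the piezometric head (z + ψ) equals the free-surface elevation, 543.15 m.
Velocity head = total − piezometric = 543.220 − 543.15 = 0.070 m.
v = √(2g·h_v) = √(2 × 9.81 × 0.070) = 1.17 m/s.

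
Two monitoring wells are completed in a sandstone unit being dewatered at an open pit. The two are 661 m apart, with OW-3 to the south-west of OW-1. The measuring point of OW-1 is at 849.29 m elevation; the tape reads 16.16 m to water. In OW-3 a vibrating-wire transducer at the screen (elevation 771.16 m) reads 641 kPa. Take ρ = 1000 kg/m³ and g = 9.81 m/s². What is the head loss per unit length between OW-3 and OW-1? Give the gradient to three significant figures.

i ≈ 0.00510 m/m

Total head at OW-1: h = 849.29 − 16.16 = 833.13 m.
Pressure head at OW-3: ψ = P/(ρg) = 641×1000 / (1000 × 9.81) = 65.34 m.
Total head at OW-3: h = z + ψ = 771.16 + 65.34 = 836.50 m.
Head difference: h(OW-1) − h(OW-3) = 833.13 − 836.50 = -3.37 m.
Hydraulic gradient: i = |Δh| / L = 3.37 / 661 = 0.00510.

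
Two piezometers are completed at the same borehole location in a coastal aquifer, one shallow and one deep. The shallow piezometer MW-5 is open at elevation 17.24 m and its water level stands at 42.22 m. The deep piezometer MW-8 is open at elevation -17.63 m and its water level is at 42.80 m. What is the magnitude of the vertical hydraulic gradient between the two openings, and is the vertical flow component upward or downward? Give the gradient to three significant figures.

Total head at MW-5: h = 42.22 m (water level in the standpipe).
Total head at MW-8: h = 42.80 m.
Δh = h(MW-5) − h(MW-8) = 42.22 − 42.80 = -0.58 m.
Vertical separation Δz = 17.24 − (-17.63) = 34.87 m.
|i_v| = |Δh| / Δz = 0.58 / 34.87 = 0.0166.
Head is higher in the deep piezometer, so vertical flow is upward (discharge condition).

|i_v| ≈ 0.0166; vertical flow is upward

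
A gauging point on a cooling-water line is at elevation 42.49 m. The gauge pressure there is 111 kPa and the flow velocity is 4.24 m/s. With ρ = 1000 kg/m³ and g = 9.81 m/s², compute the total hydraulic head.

Pressure head ψ = P/(ρg) = 111×1000 / (1000 × 9.81) = 11.31 m.
Velocity head = v²/(2g) = 4.24² / (2 × 9.81) = 0.916 m.
h = z + ψ + v²/(2g) = 42.49 + 11.31 + 0.916 = 54.72 m.

h ≈ 54.72 m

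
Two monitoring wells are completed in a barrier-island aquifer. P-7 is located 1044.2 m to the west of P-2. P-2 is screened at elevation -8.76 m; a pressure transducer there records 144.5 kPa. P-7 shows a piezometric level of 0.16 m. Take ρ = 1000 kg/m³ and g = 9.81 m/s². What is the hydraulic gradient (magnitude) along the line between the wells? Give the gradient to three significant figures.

i ≈ 0.00556

Pressure head at P-2: ψ = P/(ρg) = 144.5×1000 / (1000 × 9.81) = 14.73 m.
Total head at P-2: h = z + ψ = -8.76 + 14.73 = 5.97 m.
Total head at P-7: h = 0.16 m (water level in the piezometer is the total head).
Head difference: h(P-2) − h(P-7) = 5.97 − 0.16 = 5.81 m.
Hydraulic gradient: i = |Δh| / L = 5.81 / 1044.2 = 0.00556.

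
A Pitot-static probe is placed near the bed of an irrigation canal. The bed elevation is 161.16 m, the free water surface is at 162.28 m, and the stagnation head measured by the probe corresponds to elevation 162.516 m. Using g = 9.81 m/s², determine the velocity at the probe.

v ≈ 2.15 m/s

Near the bed, under hydrostatic conditions, the piezometric head (z + ψ) equals the free-surface elevation, 162.28 m.
Velocity head = total − piezometric = 162.516 − 162.28 = 0.236 m.
v = √(2g·h_v) = √(2 × 9.81 × 0.236) = 2.15 m/s.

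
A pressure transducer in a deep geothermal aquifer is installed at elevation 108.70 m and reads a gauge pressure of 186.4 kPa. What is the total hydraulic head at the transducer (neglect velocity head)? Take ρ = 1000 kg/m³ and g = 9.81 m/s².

h ≈ 127.70 m

ψ = P/(ρg) = 186.4×1000 / (1000 × 9.81) = 19.00 m.
h = z + ψ = 108.70 + 19.00 = 127.70 m.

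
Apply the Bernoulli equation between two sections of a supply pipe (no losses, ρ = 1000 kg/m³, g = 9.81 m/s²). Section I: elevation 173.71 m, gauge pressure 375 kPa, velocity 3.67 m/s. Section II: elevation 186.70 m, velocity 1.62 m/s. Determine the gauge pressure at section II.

P₂ ≈ 253 kPa

Pressure head at I: ψ₁ = P₁/(ρg) = 375×1000 / (1000 × 9.81) = 38.23 m.
Velocity heads: v₁²/2g = 3.67²/19.62 = 0.686 m; v₂²/2g = 1.62²/19.62 = 0.134 m.
Total head H = z₁ + ψ₁ + v₁²/2g = 173.71 + 38.23 + 0.686 = 212.63 m.
ψ₂ = H − z₂ − v₂²/2g = 212.63 − 186.70 − 0.134 = 25.80 m.
P₂ = ρgψ₂ = 1000 × 9.81 × 25.80 ≈ 253 kPa.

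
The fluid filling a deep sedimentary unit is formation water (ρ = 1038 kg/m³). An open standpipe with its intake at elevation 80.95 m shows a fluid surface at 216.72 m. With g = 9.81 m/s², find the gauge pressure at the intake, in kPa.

P ≈ 1380 kPa

Pressure head ψ = h − z = 216.72 − 80.95 = 135.77 m.
P = ρgψ = 1038 × 9.81 × 135.77 = 1382516 Pa ≈ 1380 kPa.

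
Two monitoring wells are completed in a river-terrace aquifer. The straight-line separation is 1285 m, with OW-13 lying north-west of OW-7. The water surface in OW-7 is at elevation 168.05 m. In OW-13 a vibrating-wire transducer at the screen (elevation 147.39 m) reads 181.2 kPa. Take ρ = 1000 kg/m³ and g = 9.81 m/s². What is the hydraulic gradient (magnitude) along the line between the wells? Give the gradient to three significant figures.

Total head at OW-7: h = 168.05 m (water level in the piezometer is the total head).
Pressure head at OW-13: ψ = P/(ρg) = 181.2×1000 / (1000 × 9.81) = 18.47 m.
Total head at OW-13: h = z + ψ = 147.39 + 18.47 = 165.86 m.
Head difference: h(OW-7) − h(OW-13) = 168.05 − 165.86 = 2.19 m.
Hydraulic gradient: i = |Δh| / L = 2.19 / 1285 = 0.00170.

i ≈ 0.00170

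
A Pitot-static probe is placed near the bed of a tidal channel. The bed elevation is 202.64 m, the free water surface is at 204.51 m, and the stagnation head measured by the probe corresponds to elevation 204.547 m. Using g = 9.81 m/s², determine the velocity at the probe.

Near the bed, under hydrostatic conditions, the piezometric head (z + ψ) equals the free-surface elevation, 204.51 m.
Velocity head = total − piezometric = 204.547 − 204.51 = 0.037 m.
v = √(2g·h_v) = √(2 × 9.81 × 0.037) = 0.852 m/s.

v ≈ 0.852 m/s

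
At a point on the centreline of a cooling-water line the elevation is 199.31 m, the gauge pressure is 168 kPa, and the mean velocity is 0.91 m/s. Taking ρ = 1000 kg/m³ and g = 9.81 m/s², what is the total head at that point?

Pressure head ψ = P/(ρg) = 168×1000 / (1000 × 9.81) = 17.13 m.
Velocity head = v²/(2g) = 0.91² / (2 × 9.81) = 0.042 m.
h = z + ψ + v²/(2g) = 199.31 + 17.13 + 0.042 = 216.48 m.

h ≈ 216.48 m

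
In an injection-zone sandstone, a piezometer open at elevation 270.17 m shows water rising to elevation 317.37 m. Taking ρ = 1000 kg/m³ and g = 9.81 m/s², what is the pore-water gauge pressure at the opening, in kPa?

P ≈ 463 kPa

Pressure head ψ = h − z = 317.37 − 270.17 = 47.20 m.
P = ρgψ = 1000 × 9.81 × 47.20 = 463032 Pa ≈ 463 kPa.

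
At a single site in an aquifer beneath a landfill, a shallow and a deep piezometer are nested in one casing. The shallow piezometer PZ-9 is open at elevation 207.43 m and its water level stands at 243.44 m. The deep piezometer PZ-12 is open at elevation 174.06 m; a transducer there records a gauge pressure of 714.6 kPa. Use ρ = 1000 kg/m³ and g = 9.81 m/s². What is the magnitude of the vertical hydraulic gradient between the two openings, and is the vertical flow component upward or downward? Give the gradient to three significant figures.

Total head at PZ-9: h = 243.44 m (water level in the standpipe).
Pressure head at PZ-12: ψ = P/(ρg) = 714.6×1000 / (1000 × 9.81) = 72.84 m.
Total head at PZ-12: h = z + ψ = 174.06 + 72.84 = 246.90 m.
Δh = h(PZ-9) − h(PZ-12) = 243.44 − 246.90 = -3.46 m.
Vertical separation Δz = 207.43 − 174.06 = 33.37 m.
|i_v| = |Δh| / Δz = 3.46 / 33.37 = 0.104.
Head is higher in the deep piezometer, so vertical flow is upward (discharge condition).

|i_v| ≈ 0.104; vertical flow is upward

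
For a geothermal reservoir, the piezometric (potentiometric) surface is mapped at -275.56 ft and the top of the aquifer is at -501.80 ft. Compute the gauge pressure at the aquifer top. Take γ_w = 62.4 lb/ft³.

P ≈ 98.0 psi

Pressure head at the aquifer top: ψ = h − z = -275.56 − (-501.80) = 226.24 ft.
P = γψ/144 = 62.4 × 226.24 / 144 = 98.0 psi.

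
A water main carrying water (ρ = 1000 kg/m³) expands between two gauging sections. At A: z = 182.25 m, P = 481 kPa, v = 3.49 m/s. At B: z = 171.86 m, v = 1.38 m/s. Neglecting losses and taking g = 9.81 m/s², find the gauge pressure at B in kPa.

Pressure head at A: ψ₁ = P₁/(ρg) = 481×1000 / (1000 × 9.81) = 49.03 m.
Velocity heads: v₁²/2g = 3.49²/19.62 = 0.621 m; v₂²/2g = 1.38²/19.62 = 0.097 m.
Total head H = z₁ + ψ₁ + v₁²/2g = 182.25 + 49.03 + 0.621 = 231.90 m.
ψ₂ = H − z₂ − v₂²/2g = 231.90 − 171.86 − 0.097 = 59.94 m.
P₂ = ρgψ₂ = 1000 × 9.81 × 59.94 ≈ 588 kPa.

P₂ ≈ 588 kPa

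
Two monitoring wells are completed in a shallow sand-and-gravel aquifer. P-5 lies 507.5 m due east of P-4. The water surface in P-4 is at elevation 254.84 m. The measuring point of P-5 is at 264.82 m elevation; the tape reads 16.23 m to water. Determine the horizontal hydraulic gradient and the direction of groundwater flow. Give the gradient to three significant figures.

Total head at P-4: h = 254.84 m (water level in the piezometer is the total head).
Total head at P-5: h = 264.82 − 16.23 = 248.59 m.
Head difference: h(P-4) − h(P-5) = 254.84 − 248.59 = 6.25 m.
Hydraulic gradient: i = |Δh| / L = 6.25 / 507.5 = 0.0123.
Flow is from higher to lower head: from P-4 toward P-5, i.e. toward the east.

i ≈ 0.0123; groundwater flows toward the east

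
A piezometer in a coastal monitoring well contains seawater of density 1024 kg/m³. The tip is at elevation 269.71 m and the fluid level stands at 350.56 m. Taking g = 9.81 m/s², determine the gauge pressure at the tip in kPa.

P ≈ 812 kPa

Pressure head ψ = h − z = 350.56 − 269.71 = 80.85 m.
P = ρgψ = 1024 × 9.81 × 80.85 = 812174 Pa ≈ 812 kPa.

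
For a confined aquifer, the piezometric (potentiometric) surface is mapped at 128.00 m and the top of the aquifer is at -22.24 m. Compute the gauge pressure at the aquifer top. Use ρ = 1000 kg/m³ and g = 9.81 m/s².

Pressure head at the aquifer top: ψ = h − z = 128.00 − (-22.24) = 150.24 m.
P = ρgψ = 1000 × 9.81 × 150.24 = 1473854 Pa ≈ 1470 kPa.

P ≈ 1470 kPa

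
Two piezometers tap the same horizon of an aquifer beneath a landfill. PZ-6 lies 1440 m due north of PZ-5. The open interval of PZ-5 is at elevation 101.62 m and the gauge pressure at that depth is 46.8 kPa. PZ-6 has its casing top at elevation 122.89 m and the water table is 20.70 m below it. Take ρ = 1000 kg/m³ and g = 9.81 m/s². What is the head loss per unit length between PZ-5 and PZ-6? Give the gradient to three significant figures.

i ≈ 0.00292 m/m

Pressure head at PZ-5: ψ = P/(ρg) = 46.8×1000 / (1000 × 9.81) = 4.77 m.
Total head at PZ-5: h = z + ψ = 101.62 + 4.77 = 106.39 m.
Total head at PZ-6: h = 122.89 − 20.70 = 102.19 m.
Head difference: h(PZ-5) − h(PZ-6) = 106.39 − 102.19 = 4.20 m.
Hydraulic gradient: i = |Δh| / L = 4.20 / 1440 = 0.00292.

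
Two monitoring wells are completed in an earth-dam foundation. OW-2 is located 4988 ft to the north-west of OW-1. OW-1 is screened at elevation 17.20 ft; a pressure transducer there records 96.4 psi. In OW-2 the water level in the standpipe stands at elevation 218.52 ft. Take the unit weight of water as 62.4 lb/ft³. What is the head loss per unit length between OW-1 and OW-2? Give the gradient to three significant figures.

i ≈ 0.00424 ft/ft

Pressure head at OW-1: ψ = 144·P/γ = 144 × 96.4 / 62.4 = 222.46 ft.
Total head at OW-1: h = z + ψ = 17.20 + 222.46 = 239.66 ft.
Total head at OW-2: h = 218.52 ft (water level in the piezometer is the total head).
Head difference: h(OW-1) − h(OW-2) = 239.66 − 218.52 = 21.14 ft.
Hydraulic gradient: i = |Δh| / L = 21.14 / 4988 = 0.00424.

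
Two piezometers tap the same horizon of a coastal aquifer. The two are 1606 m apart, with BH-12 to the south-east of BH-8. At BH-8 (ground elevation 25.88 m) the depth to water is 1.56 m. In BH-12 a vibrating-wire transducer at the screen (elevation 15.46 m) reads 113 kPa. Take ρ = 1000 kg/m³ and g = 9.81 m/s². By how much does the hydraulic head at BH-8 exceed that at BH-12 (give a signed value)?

Total head at BH-8: h = 25.88 − 1.56 = 24.32 m.
Pressure head at BH-12: ψ = P/(ρg) = 113×1000 / (1000 × 9.81) = 11.52 m.
Total head at BH-12: h = z + ψ = 15.46 + 11.52 = 26.98 m.
Head difference: h(BH-8) − h(BH-12) = 24.32 − 26.98 = -2.66 m.

Δh ≈ -2.66 m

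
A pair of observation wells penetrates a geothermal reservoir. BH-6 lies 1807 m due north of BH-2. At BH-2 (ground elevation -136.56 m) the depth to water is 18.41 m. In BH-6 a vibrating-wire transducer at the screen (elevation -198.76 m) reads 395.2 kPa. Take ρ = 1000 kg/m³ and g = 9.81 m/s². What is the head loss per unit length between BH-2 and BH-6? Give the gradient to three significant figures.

i ≈ 0.00194 m/m

Total head at BH-2: h = -136.56 − 18.41 = -154.97 m.
Pressure head at BH-6: ψ = P/(ρg) = 395.2×1000 / (1000 × 9.81) = 40.29 m.
Total head at BH-6: h = z + ψ = -198.76 + 40.29 = -158.47 m.
Head difference: h(BH-2) − h(BH-6) = -154.97 − (-158.47) = 3.50 m.
Hydraulic gradient: i = |Δh| / L = 3.50 / 1807 = 0.00194.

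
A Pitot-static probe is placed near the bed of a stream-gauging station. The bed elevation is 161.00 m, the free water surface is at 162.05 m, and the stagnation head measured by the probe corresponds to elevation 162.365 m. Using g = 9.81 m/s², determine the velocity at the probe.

Near the bed, under hydrostatic conditions, the piezometric head (z + ψ) equals the free-surface elevation, 162.05 m.
Velocity head = total − piezometric = 162.365 − 162.05 = 0.315 m.
v = √(2g·h_v) = √(2 × 9.81 × 0.315) = 2.49 m/s.

v ≈ 2.49 m/s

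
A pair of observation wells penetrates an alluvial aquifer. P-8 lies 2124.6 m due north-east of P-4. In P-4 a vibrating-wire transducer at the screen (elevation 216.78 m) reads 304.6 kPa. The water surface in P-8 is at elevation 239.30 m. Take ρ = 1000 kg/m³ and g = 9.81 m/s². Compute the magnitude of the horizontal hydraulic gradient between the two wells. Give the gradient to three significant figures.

i ≈ 0.00401

Pressure head at P-4: ψ = P/(ρg) = 304.6×1000 / (1000 × 9.81) = 31.05 m.
Total head at P-4: h = z + ψ = 216.78 + 31.05 = 247.83 m.
Total head at P-8: h = 239.30 m (water level in the piezometer is the total head).
Head difference: h(P-4) − h(P-8) = 247.83 − 239.30 = 8.53 m.
Hydraulic gradient: i = |Δh| / L = 8.53 / 2124.6 = 0.00401.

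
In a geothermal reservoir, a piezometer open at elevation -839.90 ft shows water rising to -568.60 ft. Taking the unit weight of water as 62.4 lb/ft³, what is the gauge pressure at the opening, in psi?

Pressure head ψ = h − z = -568.60 − (-839.90) = 271.30 ft.
P = γ·ψ / 144 = 62.4 × 271.30 / 144 = 118 psi.

P ≈ 118 psi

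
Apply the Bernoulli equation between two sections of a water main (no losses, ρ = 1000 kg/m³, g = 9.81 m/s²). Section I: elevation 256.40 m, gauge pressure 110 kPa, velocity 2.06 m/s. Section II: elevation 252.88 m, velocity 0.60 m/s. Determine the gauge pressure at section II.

Pressure head at I: ψ₁ = P₁/(ρg) = 110×1000 / (1000 × 9.81) = 11.21 m.
Velocity heads: v₁²/2g = 2.06²/19.62 = 0.216 m; v₂²/2g = 0.60²/19.62 = 0.018 m.
Total head H = z₁ + ψ₁ + v₁²/2g = 256.40 + 11.21 + 0.216 = 267.83 m.
ψ₂ = H − z₂ − v₂²/2g = 267.83 − 252.88 − 0.018 = 14.93 m.
P₂ = ρgψ₂ = 1000 × 9.81 × 14.93 ≈ 146 kPa.

P₂ ≈ 146 kPa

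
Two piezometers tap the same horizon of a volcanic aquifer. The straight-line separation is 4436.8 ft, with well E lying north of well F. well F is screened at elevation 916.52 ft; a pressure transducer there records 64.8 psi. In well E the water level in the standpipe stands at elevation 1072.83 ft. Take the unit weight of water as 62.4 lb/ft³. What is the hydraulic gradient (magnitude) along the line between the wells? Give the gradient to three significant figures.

Pressure head at well F: ψ = 144·P/γ = 144 × 64.8 / 62.4 = 149.54 ft.
Total head at well F: h = z + ψ = 916.52 + 149.54 = 1066.06 ft.
Total head at well E: h = 1072.83 ft (water level in the piezometer is the total head).
Head difference: h(well F) − h(well E) = 1066.06 − 1072.83 = -6.77 ft.
Hydraulic gradient: i = |Δh| / L = 6.77 / 4436.8 = 0.00153.

i ≈ 0.00153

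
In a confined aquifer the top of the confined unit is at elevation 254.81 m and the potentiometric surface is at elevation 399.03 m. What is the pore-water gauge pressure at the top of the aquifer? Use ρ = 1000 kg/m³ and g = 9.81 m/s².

Pressure head at the aquifer top: ψ = h − z = 399.03 − 254.81 = 144.22 m.
P = ρgψ = 1000 × 9.81 × 144.22 = 1414798 Pa ≈ 1410 kPa.

P ≈ 1410 kPa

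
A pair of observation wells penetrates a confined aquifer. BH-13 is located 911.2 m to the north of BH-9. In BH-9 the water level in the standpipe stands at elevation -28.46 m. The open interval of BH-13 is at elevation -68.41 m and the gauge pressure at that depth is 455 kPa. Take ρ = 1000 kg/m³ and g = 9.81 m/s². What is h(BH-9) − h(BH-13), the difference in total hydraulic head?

Δh ≈ -6.43 m

Total head at BH-9: h = -28.46 m (water level in the piezometer is the total head).
Pressure head at BH-13: ψ = P/(ρg) = 455×1000 / (1000 × 9.81) = 46.38 m.
Total head at BH-13: h = z + ψ = -68.41 + 46.38 = -22.03 m.
Head difference: h(BH-9) − h(BH-13) = -28.46 − (-22.03) = -6.43 m.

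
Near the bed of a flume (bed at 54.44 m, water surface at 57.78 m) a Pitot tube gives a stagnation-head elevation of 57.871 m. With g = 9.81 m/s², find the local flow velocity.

Near the bed, under hydrostatic conditions, the piezometric head (z + ψ) equals the free-surface elevation, 57.78 m.
Velocity head = total − piezometric = 57.871 − 57.78 = 0.091 m.
v = √(2g·h_v) = √(2 × 9.81 × 0.091) = 1.34 m/s.

v ≈ 1.34 m/s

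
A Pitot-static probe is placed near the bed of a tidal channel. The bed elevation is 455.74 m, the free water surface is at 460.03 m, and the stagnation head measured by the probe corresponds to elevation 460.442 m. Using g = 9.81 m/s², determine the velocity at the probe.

Near the bed, under hydrostatic conditions, the piezometric head (z + ψ) equals the free-surface elevation, 460.03 m.
Velocity head = total − piezometric = 460.442 − 460.03 = 0.412 m.
v = √(2g·h_v) = √(2 × 9.81 × 0.412) = 2.84 m/s.

v ≈ 2.84 m/s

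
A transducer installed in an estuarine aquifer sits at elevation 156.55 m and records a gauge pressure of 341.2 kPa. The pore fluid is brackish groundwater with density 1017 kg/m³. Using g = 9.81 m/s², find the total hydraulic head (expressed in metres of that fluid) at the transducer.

ψ = P/(ρg) = 341.2×1000 / (1017 × 9.81) = 34.20 m.
h = z + ψ = 156.55 + 34.20 = 190.75 m.

h ≈ 190.75 m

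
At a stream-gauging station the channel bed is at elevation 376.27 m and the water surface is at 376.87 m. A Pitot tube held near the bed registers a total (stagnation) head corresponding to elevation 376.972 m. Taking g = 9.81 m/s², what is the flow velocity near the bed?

Near the bed, under hydrostatic conditions, the piezometric head (z + ψ) equals the free-surface elevation, 376.87 m.
Velocity head = total − piezometric = 376.972 − 376.87 = 0.102 m.
v = √(2g·h_v) = √(2 × 9.81 × 0.102) = 1.41 m/s.

v ≈ 1.41 m/s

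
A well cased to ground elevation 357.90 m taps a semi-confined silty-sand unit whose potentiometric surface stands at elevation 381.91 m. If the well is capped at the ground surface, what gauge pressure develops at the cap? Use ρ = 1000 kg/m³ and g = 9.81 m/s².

Head above the cap: Δh = 381.91 − 357.90 = 24.01 m.
P = ρgΔh = 1000 × 9.81 × 24.01 = 235538 Pa ≈ 236 kPa.

P ≈ 236 kPa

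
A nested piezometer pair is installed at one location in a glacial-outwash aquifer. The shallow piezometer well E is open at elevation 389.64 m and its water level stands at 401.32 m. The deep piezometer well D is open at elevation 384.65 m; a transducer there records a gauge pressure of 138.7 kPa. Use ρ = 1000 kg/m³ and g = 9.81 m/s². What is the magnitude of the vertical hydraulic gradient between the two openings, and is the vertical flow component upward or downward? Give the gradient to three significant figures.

|i_v| ≈ 0.507; vertical flow is downward

Total head at well E: h = 401.32 m (water level in the standpipe).
Pressure head at well D: ψ = P/(ρg) = 138.7×1000 / (1000 × 9.81) = 14.14 m.
Total head at well D: h = z + ψ = 384.65 + 14.14 = 398.79 m.
Δh = h(well E) − h(well D) = 401.32 − 398.79 = 2.53 m.
Vertical separation Δz = 389.64 − 384.65 = 4.99 m.
|i_v| = |Δh| / Δz = 2.53 / 4.99 = 0.507.
Head is higher in the shallow piezometer, so vertical flow is downward (recharge condition).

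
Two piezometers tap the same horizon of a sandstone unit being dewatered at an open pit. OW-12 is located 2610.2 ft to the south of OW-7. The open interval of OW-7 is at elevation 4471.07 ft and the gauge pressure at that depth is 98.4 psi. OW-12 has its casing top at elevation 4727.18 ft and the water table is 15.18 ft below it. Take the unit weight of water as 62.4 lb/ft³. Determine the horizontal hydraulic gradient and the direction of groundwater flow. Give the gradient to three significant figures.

Pressure head at OW-7: ψ = 144·P/γ = 144 × 98.4 / 62.4 = 227.08 ft.
Total head at OW-7: h = z + ψ = 4471.07 + 227.08 = 4698.15 ft.
Total head at OW-12: h = 4727.18 − 15.18 = 4712.00 ft.
Head difference: h(OW-7) − h(OW-12) = 4698.15 − 4712.00 = -13.85 ft.
Hydraulic gradient: i = |Δh| / L = 13.85 / 2610.2 = 0.00531.
Flow is from higher to lower head: from OW-12 toward OW-7, i.e. toward the north.

i ≈ 0.00531; groundwater flows toward the north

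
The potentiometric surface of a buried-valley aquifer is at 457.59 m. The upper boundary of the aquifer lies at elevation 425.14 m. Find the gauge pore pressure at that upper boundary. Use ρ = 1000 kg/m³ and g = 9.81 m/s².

Pressure head at the aquifer top: ψ = h − z = 457.59 − 425.14 = 32.45 m.
P = ρgψ = 1000 × 9.81 × 32.45 = 318334 Pa ≈ 318 kPa.

P ≈ 318 kPa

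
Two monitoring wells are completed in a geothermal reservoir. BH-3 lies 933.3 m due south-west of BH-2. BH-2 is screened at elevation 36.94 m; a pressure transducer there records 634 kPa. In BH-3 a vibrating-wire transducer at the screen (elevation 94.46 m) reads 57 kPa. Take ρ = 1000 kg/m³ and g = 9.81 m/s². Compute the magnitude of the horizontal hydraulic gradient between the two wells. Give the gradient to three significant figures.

Pressure head at BH-2: ψ = P/(ρg) = 634×1000 / (1000 × 9.81) = 64.63 m.
Total head at BH-2: h = z + ψ = 36.94 + 64.63 = 101.57 m.
Pressure head at BH-3: ψ = P/(ρg) = 57×1000 / (1000 × 9.81) = 5.81 m.
Total head at BH-3: h = z + ψ = 94.46 + 5.81 = 100.27 m.
Head difference: h(BH-2) − h(BH-3) = 101.57 − 100.27 = 1.30 m.
Hydraulic gradient: i = |Δh| / L = 1.30 / 933.3 = 0.00139.

i ≈ 0.00139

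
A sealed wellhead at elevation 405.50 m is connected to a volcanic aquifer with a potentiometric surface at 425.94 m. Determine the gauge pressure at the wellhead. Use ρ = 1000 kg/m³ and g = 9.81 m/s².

P ≈ 201 kPa

Head above the cap: Δh = 425.94 − 405.50 = 20.44 m.
P = ρgΔh = 1000 × 9.81 × 20.44 = 200516 Pa ≈ 201 kPa.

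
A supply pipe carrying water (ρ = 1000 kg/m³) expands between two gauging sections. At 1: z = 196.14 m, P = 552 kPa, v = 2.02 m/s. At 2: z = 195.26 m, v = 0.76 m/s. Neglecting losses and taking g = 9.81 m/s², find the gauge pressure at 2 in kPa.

P₂ ≈ 562 kPa

Pressure head at 1: ψ₁ = P₁/(ρg) = 552×1000 / (1000 × 9.81) = 56.27 m.
Velocity heads: v₁²/2g = 2.02²/19.62 = 0.208 m; v₂²/2g = 0.76²/19.62 = 0.029 m.
Total head H = z₁ + ψ₁ + v₁²/2g = 196.14 + 56.27 + 0.208 = 252.62 m.
ψ₂ = H − z₂ − v₂²/2g = 252.62 − 195.26 − 0.029 = 57.33 m.
P₂ = ρgψ₂ = 1000 × 9.81 × 57.33 ≈ 562 kPa.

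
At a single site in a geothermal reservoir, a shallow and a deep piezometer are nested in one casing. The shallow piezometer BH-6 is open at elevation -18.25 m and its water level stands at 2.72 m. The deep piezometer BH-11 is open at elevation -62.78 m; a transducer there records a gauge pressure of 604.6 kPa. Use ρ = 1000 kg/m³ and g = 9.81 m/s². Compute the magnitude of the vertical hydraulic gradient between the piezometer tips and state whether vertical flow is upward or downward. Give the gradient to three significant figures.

Total head at BH-6: h = 2.72 m (water level in the standpipe).
Pressure head at BH-11: ψ = P/(ρg) = 604.6×1000 / (1000 × 9.81) = 61.63 m.
Total head at BH-11: h = z + ψ = -62.78 + 61.63 = -1.15 m.
Δh = h(BH-6) − h(BH-11) = 2.72 − (-1.15) = 3.87 m.
Vertical separation Δz = -18.25 − (-62.78) = 44.53 m.
|i_v| = |Δh| / Δz = 3.87 / 44.53 = 0.0869.
Head is higher in the shallow piezometer, so vertical flow is downward (recharge condition).

|i_v| ≈ 0.0869; vertical flow is downward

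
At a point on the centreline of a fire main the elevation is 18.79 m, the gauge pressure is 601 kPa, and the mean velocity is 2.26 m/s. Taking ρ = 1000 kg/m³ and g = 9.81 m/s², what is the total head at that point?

h ≈ 80.31 m

Pressure head ψ = P/(ρg) = 601×1000 / (1000 × 9.81) = 61.26 m.
Velocity head = v²/(2g) = 2.26² / (2 × 9.81) = 0.260 m.
h = z + ψ + v²/(2g) = 18.79 + 61.26 + 0.260 = 80.31 m.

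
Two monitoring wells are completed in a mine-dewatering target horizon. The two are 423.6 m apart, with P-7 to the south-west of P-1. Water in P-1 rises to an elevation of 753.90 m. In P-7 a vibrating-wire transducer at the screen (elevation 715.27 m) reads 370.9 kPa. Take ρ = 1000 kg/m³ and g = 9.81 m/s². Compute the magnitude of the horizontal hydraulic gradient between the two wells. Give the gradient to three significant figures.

Total head at P-1: h = 753.90 m (water level in the piezometer is the total head).
Pressure head at P-7: ψ = P/(ρg) = 370.9×1000 / (1000 × 9.81) = 37.81 m.
Total head at P-7: h = z + ψ = 715.27 + 37.81 = 753.08 m.
Head difference: h(P-1) − h(P-7) = 753.90 − 753.08 = 0.82 m.
Hydraulic gradient: i = |Δh| / L = 0.82 / 423.6 = 0.00194.

i ≈ 0.00194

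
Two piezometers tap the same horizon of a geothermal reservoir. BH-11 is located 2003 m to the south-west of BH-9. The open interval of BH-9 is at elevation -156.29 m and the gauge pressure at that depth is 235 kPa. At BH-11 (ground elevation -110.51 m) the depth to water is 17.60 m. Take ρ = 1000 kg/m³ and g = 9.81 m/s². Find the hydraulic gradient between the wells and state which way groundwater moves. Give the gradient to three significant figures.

Pressure head at BH-9: ψ = P/(ρg) = 235×1000 / (1000 × 9.81) = 23.96 m.
Total head at BH-9: h = z + ψ = -156.29 + 23.96 = -132.33 m.
Total head at BH-11: h = -110.51 − 17.60 = -128.11 m.
Head difference: h(BH-9) − h(BH-11) = -132.33 − (-128.11) = -4.22 m.
Hydraulic gradient: i = |Δh| / L = 4.22 / 2003 = 0.00211.
Flow is from higher to lower head: from BH-11 toward BH-9, i.e. toward the north-east.

i ≈ 0.00211; groundwater flows toward the north-east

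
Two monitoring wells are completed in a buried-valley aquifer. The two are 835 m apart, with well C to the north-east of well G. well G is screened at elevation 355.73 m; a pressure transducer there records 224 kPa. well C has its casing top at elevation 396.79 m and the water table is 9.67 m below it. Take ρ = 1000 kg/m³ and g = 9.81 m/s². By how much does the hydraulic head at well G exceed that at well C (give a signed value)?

Δh ≈ -8.56 m

Pressure head at well G: ψ = P/(ρg) = 224×1000 / (1000 × 9.81) = 22.83 m.
Total head at well G: h = z + ψ = 355.73 + 22.83 = 378.56 m.
Total head at well C: h = 396.79 − 9.67 = 387.12 m.
Head difference: h(well G) − h(well C) = 378.56 − 387.12 = -8.56 m.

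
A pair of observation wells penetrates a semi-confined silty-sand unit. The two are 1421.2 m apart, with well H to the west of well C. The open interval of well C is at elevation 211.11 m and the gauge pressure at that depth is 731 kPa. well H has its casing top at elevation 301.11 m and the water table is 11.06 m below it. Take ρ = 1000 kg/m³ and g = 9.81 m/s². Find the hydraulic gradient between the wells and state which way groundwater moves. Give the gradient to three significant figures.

Pressure head at well C: ψ = P/(ρg) = 731×1000 / (1000 × 9.81) = 74.52 m.
Total head at well C: h = z + ψ = 211.11 + 74.52 = 285.63 m.
Total head at well H: h = 301.11 − 11.06 = 290.05 m.
Head difference: h(well C) − h(well H) = 285.63 − 290.05 = -4.42 m.
Hydraulic gradient: i = |Δh| / L = 4.42 / 1421.2 = 0.00311.
Flow is from higher to lower head: from well H toward well C, i.e. toward the east.

i ≈ 0.00311; groundwater flows toward the east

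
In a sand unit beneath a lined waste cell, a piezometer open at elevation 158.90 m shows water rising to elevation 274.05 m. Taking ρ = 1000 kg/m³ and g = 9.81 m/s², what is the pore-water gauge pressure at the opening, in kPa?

P ≈ 1130 kPa

Pressure head ψ = h − z = 274.05 − 158.90 = 115.15 m.
P = ρgψ = 1000 × 9.81 × 115.15 = 1129622 Pa ≈ 1130 kPa.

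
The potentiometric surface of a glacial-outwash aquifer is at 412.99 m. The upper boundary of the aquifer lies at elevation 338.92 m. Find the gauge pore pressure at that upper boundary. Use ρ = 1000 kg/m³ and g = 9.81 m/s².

P ≈ 727 kPa

Pressure head at the aquifer top: ψ = h − z = 412.99 − 338.92 = 74.07 m.
P = ρgψ = 1000 × 9.81 × 74.07 = 726627 Pa ≈ 727 kPa.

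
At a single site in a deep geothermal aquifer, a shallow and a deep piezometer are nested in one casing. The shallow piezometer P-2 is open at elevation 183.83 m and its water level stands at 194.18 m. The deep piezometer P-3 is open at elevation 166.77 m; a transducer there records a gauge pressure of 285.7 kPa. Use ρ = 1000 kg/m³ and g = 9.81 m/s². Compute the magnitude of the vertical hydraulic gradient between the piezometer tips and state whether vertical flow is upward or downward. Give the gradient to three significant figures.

Total head at P-2: h = 194.18 m (water level in the standpipe).
Pressure head at P-3: ψ = P/(ρg) = 285.7×1000 / (1000 × 9.81) = 29.12 m.
Total head at P-3: h = z + ψ = 166.77 + 29.12 = 195.89 m.
Δh = h(P-2) − h(P-3) = 194.18 − 195.89 = -1.71 m.
Vertical separation Δz = 183.83 − 166.77 = 17.06 m.
|i_v| = |Δh| / Δz = 1.71 / 17.06 = 0.100.
Head is higher in the deep piezometer, so vertical flow is upward (discharge condition).

|i_v| ≈ 0.100; vertical flow is upward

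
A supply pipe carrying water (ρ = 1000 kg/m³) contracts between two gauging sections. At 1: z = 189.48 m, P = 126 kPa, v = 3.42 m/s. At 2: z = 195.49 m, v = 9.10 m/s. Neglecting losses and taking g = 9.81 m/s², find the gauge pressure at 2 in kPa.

Pressure head at 1: ψ₁ = P₁/(ρg) = 126×1000 / (1000 × 9.81) = 12.84 m.
Velocity heads: v₁²/2g = 3.42²/19.62 = 0.596 m; v₂²/2g = 9.10²/19.62 = 4.221 m.
Total head H = z₁ + ψ₁ + v₁²/2g = 189.48 + 12.84 + 0.596 = 202.92 m.
ψ₂ = H − z₂ − v₂²/2g = 202.92 − 195.49 − 4.221 = 3.21 m.
P₂ = ρgψ₂ = 1000 × 9.81 × 3.21 ≈ 31.5 kPa.

P₂ ≈ 31.5 kPa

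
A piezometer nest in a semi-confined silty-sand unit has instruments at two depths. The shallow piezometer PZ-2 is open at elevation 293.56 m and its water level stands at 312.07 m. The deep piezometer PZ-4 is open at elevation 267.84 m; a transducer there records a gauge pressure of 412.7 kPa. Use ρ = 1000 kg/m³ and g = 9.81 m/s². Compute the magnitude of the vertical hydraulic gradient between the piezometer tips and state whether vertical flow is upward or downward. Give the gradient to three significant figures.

|i_v| ≈ 0.0840; vertical flow is downward

Total head at PZ-2: h = 312.07 m (water level in the standpipe).
Pressure head at PZ-4: ψ = P/(ρg) = 412.7×1000 / (1000 × 9.81) = 42.07 m.
Total head at PZ-4: h = z + ψ = 267.84 + 42.07 = 309.91 m.
Δh = h(PZ-2) − h(PZ-4) = 312.07 − 309.91 = 2.16 m.
Vertical separation Δz = 293.56 − 267.84 = 25.72 m.
|i_v| = |Δh| / Δz = 2.16 / 25.72 = 0.0840.
Head is higher in the shallow piezometer, so vertical flow is downward (recharge condition).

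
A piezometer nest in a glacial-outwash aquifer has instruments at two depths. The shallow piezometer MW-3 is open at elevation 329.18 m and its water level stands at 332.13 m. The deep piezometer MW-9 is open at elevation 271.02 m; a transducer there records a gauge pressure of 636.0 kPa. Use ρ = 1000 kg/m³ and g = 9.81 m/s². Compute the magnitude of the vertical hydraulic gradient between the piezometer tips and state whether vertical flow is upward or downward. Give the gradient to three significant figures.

|i_v| ≈ 0.0640; vertical flow is upward

Total head at MW-3: h = 332.13 m (water level in the standpipe).
Pressure head at MW-9: ψ = P/(ρg) = 636.0×1000 / (1000 × 9.81) = 64.83 m.
Total head at MW-9: h = z + ψ = 271.02 + 64.83 = 335.85 m.
Δh = h(MW-3) − h(MW-9) = 332.13 − 335.85 = -3.72 m.
Vertical separation Δz = 329.18 − 271.02 = 58.16 m.
|i_v| = |Δh| / Δz = 3.72 / 58.16 = 0.0640.
Head is higher in the deep piezometer, so vertical flow is upward (discharge condition).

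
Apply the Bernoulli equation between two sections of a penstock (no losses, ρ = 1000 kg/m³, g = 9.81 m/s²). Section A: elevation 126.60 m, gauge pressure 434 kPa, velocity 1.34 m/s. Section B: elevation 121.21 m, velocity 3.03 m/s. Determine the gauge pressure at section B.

Pressure head at A: ψ₁ = P₁/(ρg) = 434×1000 / (1000 × 9.81) = 44.24 m.
Velocity heads: v₁²/2g = 1.34²/19.62 = 0.092 m; v₂²/2g = 3.03²/19.62 = 0.468 m.
Total head H = z₁ + ψ₁ + v₁²/2g = 126.60 + 44.24 + 0.092 = 170.93 m.
ψ₂ = H − z₂ − v₂²/2g = 170.93 − 121.21 − 0.468 = 49.25 m.
P₂ = ρgψ₂ = 1000 × 9.81 × 49.25 ≈ 483 kPa.

P₂ ≈ 483 kPa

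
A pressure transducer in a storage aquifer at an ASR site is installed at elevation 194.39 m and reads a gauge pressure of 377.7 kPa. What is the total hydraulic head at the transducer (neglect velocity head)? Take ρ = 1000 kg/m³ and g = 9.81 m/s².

ψ = P/(ρg) = 377.7×1000 / (1000 × 9.81) = 38.50 m.
h = z + ψ = 194.39 + 38.50 = 232.89 m.

h ≈ 232.89 m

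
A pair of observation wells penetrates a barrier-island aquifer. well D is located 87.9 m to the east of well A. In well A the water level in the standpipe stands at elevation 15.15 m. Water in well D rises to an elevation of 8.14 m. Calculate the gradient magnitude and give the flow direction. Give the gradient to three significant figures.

Total head at well A: h = 15.15 m (water level in the piezometer is the total head).
Total head at well D: h = 8.14 m (water level in the piezometer is the total head).
Head difference: h(well A) − h(well D) = 15.15 − 8.14 = 7.01 m.
Hydraulic gradient: i = |Δh| / L = 7.01 / 87.9 = 0.0797.
Flow is from higher to lower head: from well A toward well D, i.e. toward the east.

i ≈ 0.0797; groundwater flows toward the east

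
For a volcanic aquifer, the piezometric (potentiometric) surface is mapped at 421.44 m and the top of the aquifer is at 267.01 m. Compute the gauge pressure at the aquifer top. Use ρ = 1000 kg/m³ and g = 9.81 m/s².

P ≈ 1510 kPa

Pressure head at the aquifer top: ψ = h − z = 421.44 − 267.01 = 154.43 m.
P = ρgψ = 1000 × 9.81 × 154.43 = 1514958 Pa ≈ 1510 kPa.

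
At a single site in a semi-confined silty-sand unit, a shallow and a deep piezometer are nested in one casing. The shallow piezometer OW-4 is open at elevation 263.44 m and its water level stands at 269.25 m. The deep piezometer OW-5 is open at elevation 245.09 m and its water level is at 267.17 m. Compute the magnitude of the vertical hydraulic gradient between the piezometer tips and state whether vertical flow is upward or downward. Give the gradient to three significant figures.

Total head at OW-4: h = 269.25 m (water level in the standpipe).
Total head at OW-5: h = 267.17 m.
Δh = h(OW-4) − h(OW-5) = 269.25 − 267.17 = 2.08 m.
Vertical separation Δz = 263.44 − 245.09 = 18.35 m.
|i_v| = |Δh| / Δz = 2.08 / 18.35 = 0.113.
Head is higher in the shallow piezometer, so vertical flow is downward (recharge condition).

|i_v| ≈ 0.113; vertical flow is downward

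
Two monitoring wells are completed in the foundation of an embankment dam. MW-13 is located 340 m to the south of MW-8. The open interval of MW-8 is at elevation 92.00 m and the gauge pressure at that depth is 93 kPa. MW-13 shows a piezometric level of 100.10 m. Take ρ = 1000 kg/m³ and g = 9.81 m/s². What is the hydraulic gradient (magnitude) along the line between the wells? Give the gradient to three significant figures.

i ≈ 0.00406

Pressure head at MW-8: ψ = P/(ρg) = 93×1000 / (1000 × 9.81) = 9.48 m.
Total head at MW-8: h = z + ψ = 92.00 + 9.48 = 101.48 m.
Total head at MW-13: h = 100.10 m (water level in the piezometer is the total head).
Head difference: h(MW-8) − h(MW-13) = 101.48 − 100.10 = 1.38 m.
Hydraulic gradient: i = |Δh| / L = 1.38 / 340 = 0.00406.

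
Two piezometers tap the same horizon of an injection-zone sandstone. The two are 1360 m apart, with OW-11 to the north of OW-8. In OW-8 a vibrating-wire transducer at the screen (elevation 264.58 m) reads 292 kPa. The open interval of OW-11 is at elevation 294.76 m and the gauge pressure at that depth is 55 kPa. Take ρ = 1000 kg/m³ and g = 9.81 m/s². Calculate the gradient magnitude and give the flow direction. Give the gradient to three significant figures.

i ≈ 0.00443; groundwater flows toward the south

Pressure head at OW-8: ψ = P/(ρg) = 292×1000 / (1000 × 9.81) = 29.77 m.
Total head at OW-8: h = z + ψ = 264.58 + 29.77 = 294.35 m.
Pressure head at OW-11: ψ = P/(ρg) = 55×1000 / (1000 × 9.81) = 5.61 m.
Total head at OW-11: h = z + ψ = 294.76 + 5.61 = 300.37 m.
Head difference: h(OW-8) − h(OW-11) = 294.35 − 300.37 = -6.02 m.
Hydraulic gradient: i = |Δh| / L = 6.02 / 1360 = 0.00443.
Flow is from higher to lower head: from OW-11 toward OW-8, i.e. toward the south.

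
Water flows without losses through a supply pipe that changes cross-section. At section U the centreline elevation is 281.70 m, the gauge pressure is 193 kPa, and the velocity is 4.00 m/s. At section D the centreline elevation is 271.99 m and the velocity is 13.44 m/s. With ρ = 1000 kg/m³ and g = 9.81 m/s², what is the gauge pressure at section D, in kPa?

P₂ ≈ 206 kPa

Pressure head at U: ψ₁ = P₁/(ρg) = 193×1000 / (1000 × 9.81) = 19.67 m.
Velocity heads: v₁²/2g = 4.00²/19.62 = 0.815 m; v₂²/2g = 13.44²/19.62 = 9.207 m.
Total head H = z₁ + ψ₁ + v₁²/2g = 281.70 + 19.67 + 0.815 = 302.19 m.
ψ₂ = H − z₂ − v₂²/2g = 302.19 − 271.99 − 9.207 = 20.99 m.
P₂ = ρgψ₂ = 1000 × 9.81 × 20.99 ≈ 206 kPa.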